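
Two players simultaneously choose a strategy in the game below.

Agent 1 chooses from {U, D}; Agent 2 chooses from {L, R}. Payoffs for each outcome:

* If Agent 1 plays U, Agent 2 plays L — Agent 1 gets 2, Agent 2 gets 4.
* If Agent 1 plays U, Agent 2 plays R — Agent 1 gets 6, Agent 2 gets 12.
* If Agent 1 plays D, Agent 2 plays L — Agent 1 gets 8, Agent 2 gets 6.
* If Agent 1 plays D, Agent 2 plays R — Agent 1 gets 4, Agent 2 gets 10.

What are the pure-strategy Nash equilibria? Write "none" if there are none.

The unique pure-strategy Nash equilibrium is (U, R).

(U, L): Agent 1 can switch to D (2 → 8). Not NE.
(U, R): Agent 1 gets 6, best alternative 4; Agent 2 gets 12, best alternative 4. No profitable deviation — NE.
(D, L): Agent 2 can switch to R (6 → 10). Not NE.
(D, R): Agent 1 can switch to U (4 → 6). Not NE.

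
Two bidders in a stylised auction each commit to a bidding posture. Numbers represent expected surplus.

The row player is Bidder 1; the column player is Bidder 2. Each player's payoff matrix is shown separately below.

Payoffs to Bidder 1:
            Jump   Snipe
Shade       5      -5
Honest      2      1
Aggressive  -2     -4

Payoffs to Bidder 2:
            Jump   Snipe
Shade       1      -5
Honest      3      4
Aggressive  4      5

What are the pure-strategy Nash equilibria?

For each strategy profile, look for a profitable unilateral deviation.
(Shade, Jump): Bidder 1 gets 5, best alternative 2; Bidder 2 gets 1, best alternative -5. No profitable deviation — NE.
(Shade, Snipe): Bidder 1 can switch to Honest (-5 → 1). Not NE.
(Honest, Jump): Bidder 1 can switch to Shade (2 → 5). Not NE.
(Honest, Snipe): Bidder 1 gets 1, best alternative -4; Bidder 2 gets 4, best alternative 3. No profitable deviation — NE.
(Aggressive, Jump): Bidder 1 can switch to Shade (-2 → 5). Not NE.
(Aggressive, Snipe): Bidder 1 can switch to Honest (-4 → 1). Not NE.

(Shade, Jump), (Honest, Snipe)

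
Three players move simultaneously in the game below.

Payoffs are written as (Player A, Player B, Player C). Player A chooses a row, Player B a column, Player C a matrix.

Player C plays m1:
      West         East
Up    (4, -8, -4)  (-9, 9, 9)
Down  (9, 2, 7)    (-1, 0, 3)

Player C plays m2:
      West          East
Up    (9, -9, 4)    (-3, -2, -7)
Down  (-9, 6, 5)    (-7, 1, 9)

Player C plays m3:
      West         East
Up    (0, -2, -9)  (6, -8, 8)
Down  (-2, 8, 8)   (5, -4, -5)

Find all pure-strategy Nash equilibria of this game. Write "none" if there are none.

This game has no pure Nash equilibrium.

Player A against (West, m1): payoffs 4, 9 → best response Down.
Player A against (West, m2): payoffs 9, -9 → best response Up.
Player A against (West, m3): payoffs 0, -2 → best response Up.
Player A against (East, m1): payoffs -9, -1 → best response Down.
Player A against (East, m2): payoffs -3, -7 → best response Up.
Player A against (East, m3): payoffs 6, 5 → best response Up.
Player B against (Up, m1): payoffs -8, 9 → best response East.
Player B against (Up, m2): payoffs -9, -2 → best response East.
Player B against (Up, m3): payoffs -2, -8 → best response West.
Player B against (Down, m1): payoffs 2, 0 → best response West.
Player B against (Down, m2): payoffs 6, 1 → best response West.
Player B against (Down, m3): payoffs 8, -4 → best response West.
Player C against (Up, West): payoffs -4, 4, -9 → best response m2.
Player C against (Up, East): payoffs 9, -7, 8 → best response m1.
Player C against (Down, West): payoffs 7, 5, 8 → best response m3.
Player C against (Down, East): payoffs 3, 9, -5 → best response m2.
No profile is a mutual best response for all players.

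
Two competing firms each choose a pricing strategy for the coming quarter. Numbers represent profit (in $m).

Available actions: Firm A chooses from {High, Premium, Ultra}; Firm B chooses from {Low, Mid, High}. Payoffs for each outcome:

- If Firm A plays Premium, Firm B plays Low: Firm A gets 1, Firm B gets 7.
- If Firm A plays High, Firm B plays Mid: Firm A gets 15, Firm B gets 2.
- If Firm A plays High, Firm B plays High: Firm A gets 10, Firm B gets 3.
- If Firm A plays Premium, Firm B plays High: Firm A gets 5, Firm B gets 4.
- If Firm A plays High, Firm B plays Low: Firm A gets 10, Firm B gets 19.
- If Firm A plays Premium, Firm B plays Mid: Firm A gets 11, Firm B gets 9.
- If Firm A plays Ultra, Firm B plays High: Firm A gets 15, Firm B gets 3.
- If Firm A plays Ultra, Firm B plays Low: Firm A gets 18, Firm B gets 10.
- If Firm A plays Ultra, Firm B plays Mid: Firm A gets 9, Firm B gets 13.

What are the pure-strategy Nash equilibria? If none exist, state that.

Firm A against Low: payoffs 10, 1, 18 → best response Ultra.
Firm A against Mid: payoffs 15, 11, 9 → best response High.
Firm A against High: payoffs 10, 5, 15 → best response Ultra.
Firm B against High: payoffs 19, 2, 3 → best response Low.
Firm B against Premium: payoffs 7, 9, 4 → best response Mid.
Firm B against Ultra: payoffs 10, 13, 3 → best response Mid.
No profile is a mutual best response for all players.

There is no pure-strategy Nash equilibrium.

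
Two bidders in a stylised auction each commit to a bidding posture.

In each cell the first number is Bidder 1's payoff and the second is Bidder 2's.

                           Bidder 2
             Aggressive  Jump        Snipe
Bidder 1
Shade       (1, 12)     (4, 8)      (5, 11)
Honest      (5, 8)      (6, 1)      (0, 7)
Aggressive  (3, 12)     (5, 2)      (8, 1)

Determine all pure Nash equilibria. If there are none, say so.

For each strategy profile, look for a profitable unilateral deviation.
(Shade, Aggressive): Bidder 1 can switch to Honest (1 → 5). Not NE.
(Shade, Jump): Bidder 1 can switch to Honest (4 → 6). Not NE.
(Shade, Snipe): Bidder 1 can switch to Aggressive (5 → 8). Not NE.
(Honest, Aggressive): Bidder 1 gets 5, best alternative 3; Bidder 2 gets 8, best alternative 7. No profitable deviation — NE.
(Honest, Jump): Bidder 2 can switch to Aggressive (1 → 8). Not NE.
(Honest, Snipe): Bidder 1 can switch to Shade (0 → 5). Not NE.
(Aggressive, Aggressive): Bidder 1 can switch to Honest (3 → 5). Not NE.
(Aggressive, Jump): Bidder 1 can switch to Honest (5 → 6). Not NE.
(Aggressive, Snipe): Bidder 2 can switch to Aggressive (1 → 12). Not NE.

The unique pure-strategy Nash equilibrium is (Honest, Aggressive).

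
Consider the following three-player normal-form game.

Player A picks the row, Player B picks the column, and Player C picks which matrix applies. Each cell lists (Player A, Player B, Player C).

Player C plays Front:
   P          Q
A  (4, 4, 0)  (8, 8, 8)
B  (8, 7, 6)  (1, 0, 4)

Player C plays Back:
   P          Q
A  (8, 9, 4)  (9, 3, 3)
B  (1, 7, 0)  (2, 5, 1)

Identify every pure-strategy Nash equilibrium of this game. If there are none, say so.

(A, P, Front): Player A can switch to B (4 → 8). Not NE.
(A, P, Back): Player A gets 8, best alternative 1; Player B gets 9, best alternative 3; Player C gets 4, best alternative 0. No profitable deviation — NE.
(A, Q, Front): Player A gets 8, best alternative 1; Player B gets 8, best alternative 4; Player C gets 8, best alternative 3. No profitable deviation — NE.
(A, Q, Back): Player B can switch to P (3 → 9). Not NE.
(B, P, Front): Player A gets 8, best alternative 4; Player B gets 7, best alternative 0; Player C gets 6, best alternative 0. No profitable deviation — NE.
(B, P, Back): Player A can switch to A (1 → 8). Not NE.
(B, Q, Front): Player A can switch to A (1 → 8). Not NE.
(B, Q, Back): Player A can switch to A (2 → 9). Not NE.

(A, P, Back); (A, Q, Front); (B, P, Front)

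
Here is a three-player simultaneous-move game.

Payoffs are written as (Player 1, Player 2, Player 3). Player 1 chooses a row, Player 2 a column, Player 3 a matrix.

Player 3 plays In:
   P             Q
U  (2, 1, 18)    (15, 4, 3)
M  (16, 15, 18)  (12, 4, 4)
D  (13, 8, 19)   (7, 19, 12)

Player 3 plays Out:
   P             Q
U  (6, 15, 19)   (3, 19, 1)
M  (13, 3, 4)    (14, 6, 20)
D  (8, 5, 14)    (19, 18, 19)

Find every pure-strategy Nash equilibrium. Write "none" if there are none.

The pure Nash equilibria are (U, Q, In) and (M, P, In) and (D, Q, Out).

Check each profile: it is a Nash equilibrium iff no player can strictly gain by switching unilaterally.
(U, P, In): Player 1 can switch to M (2 → 16). Not NE.
(U, P, Out): Player 1 can switch to M (6 → 13). Not NE.
(U, Q, In): Player 1 gets 15, best alternative 12; Player 2 gets 4, best alternative 1; Player 3 gets 3, best alternative 1. No profitable deviation — NE.
(U, Q, Out): Player 1 can switch to M (3 → 14). Not NE.
(M, P, In): Player 1 gets 16, best alternative 13; Player 2 gets 15, best alternative 4; Player 3 gets 18, best alternative 4. No profitable deviation — NE.
(M, P, Out): Player 2 can switch to Q (3 → 6). Not NE.
(M, Q, In): Player 1 can switch to U (12 → 15). Not NE.
(M, Q, Out): Player 1 can switch to D (14 → 19). Not NE.
(D, P, In): Player 1 can switch to M (13 → 16). Not NE.
(D, P, Out): Player 1 can switch to M (8 → 13). Not NE.
(D, Q, In): Player 1 can switch to U (7 → 15). Not NE.
(D, Q, Out): Player 1 gets 19, best alternative 14; Player 2 gets 18, best alternative 5; Player 3 gets 19, best alternative 12. No profitable deviation — NE.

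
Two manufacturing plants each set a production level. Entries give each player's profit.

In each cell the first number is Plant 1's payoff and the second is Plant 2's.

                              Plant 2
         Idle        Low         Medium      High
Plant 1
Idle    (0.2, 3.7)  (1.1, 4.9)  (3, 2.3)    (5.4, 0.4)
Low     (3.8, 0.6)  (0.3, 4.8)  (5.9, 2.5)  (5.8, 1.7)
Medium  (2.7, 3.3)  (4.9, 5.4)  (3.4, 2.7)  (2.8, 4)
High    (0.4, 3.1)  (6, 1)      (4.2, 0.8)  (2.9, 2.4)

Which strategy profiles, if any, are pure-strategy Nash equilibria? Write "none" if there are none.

Mark each player's best response to every combination of opponents' strategies; a profile where every player is best-responding is a pure Nash equilibrium.
Plant 1 against Idle: payoffs 0.2, 3.8, 2.7, 0.4 → best response Low.
Plant 1 against Low: payoffs 1.1, 0.3, 4.9, 6 → best response High.
Plant 1 against Medium: payoffs 3, 5.9, 3.4, 4.2 → best response Low.
Plant 1 against High: payoffs 5.4, 5.8, 2.8, 2.9 → best response Low.
Plant 2 against Idle: payoffs 3.7, 4.9, 2.3, 0.4 → best response Low.
Plant 2 against Low: payoffs 0.6, 4.8, 2.5, 1.7 → best response Low.
Plant 2 against Medium: payoffs 3.3, 5.4, 2.7, 4 → best response Low.
Plant 2 against High: payoffs 3.1, 1, 0.8, 2.4 → best response Idle.
No profile is a mutual best response for all players.

none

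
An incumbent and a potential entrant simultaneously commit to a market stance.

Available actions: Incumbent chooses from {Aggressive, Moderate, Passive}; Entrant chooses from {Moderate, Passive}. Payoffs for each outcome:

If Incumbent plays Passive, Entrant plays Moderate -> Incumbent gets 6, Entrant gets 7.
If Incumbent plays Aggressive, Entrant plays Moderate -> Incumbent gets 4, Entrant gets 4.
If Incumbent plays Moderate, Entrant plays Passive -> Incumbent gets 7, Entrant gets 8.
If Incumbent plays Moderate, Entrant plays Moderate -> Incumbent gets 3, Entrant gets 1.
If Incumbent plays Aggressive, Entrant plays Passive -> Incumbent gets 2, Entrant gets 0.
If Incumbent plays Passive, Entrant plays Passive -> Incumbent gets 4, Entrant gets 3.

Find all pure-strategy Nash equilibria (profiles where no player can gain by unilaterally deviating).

(Moderate, Passive); (Passive, Moderate)

Incumbent against Moderate: payoffs 4, 3, 6 → best response Passive.
Incumbent against Passive: payoffs 2, 7, 4 → best response Moderate.
Entrant against Aggressive: payoffs 4, 0 → best response Moderate.
Entrant against Moderate: payoffs 1, 8 → best response Passive.
Entrant against Passive: payoffs 7, 3 → best response Moderate.
Mutual best responses: (Moderate, Passive); (Passive, Moderate).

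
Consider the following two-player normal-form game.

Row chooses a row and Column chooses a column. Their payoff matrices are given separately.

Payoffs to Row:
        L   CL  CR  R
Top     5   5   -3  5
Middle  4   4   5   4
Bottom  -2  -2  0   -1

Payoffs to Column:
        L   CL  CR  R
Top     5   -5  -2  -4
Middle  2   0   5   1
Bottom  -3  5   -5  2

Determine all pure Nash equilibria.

Pure-strategy Nash equilibria: (Top, L), (Middle, CR)

(Top, L): Row gets 5, best alternative 4; Column gets 5, best alternative -2. No profitable deviation — NE.
(Top, CL): Column can switch to L (-5 → 5). Not NE.
(Top, CR): Row can switch to Middle (-3 → 5). Not NE.
(Top, R): Column can switch to L (-4 → 5). Not NE.
(Middle, L): Row can switch to Top (4 → 5). Not NE.
(Middle, CL): Row can switch to Top (4 → 5). Not NE.
(Middle, CR): Row gets 5, best alternative 0; Column gets 5, best alternative 2. No profitable deviation — NE.
(Middle, R): Row can switch to Top (4 → 5). Not NE.
(Bottom, L): Row can switch to Top (-2 → 5). Not NE.
(Bottom, CL): Row can switch to Top (-2 → 5). Not NE.
(The remaining 2 profiles each have a profitable deviation by the same check.)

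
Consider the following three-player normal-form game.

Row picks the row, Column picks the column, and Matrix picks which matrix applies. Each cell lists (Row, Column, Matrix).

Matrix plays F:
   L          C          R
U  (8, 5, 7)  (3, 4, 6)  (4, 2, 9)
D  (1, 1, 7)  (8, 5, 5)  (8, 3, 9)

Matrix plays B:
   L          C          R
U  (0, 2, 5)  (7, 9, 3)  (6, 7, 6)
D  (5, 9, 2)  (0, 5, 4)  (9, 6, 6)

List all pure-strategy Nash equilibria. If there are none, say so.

(U, L, F) and (D, C, F)

Row against (L, F): payoffs 8, 1 → best response U.
Row against (L, B): payoffs 0, 5 → best response D.
Row against (C, F): payoffs 3, 8 → best response D.
Row against (C, B): payoffs 7, 0 → best response U.
Row against (R, F): payoffs 4, 8 → best response D.
Row against (R, B): payoffs 6, 9 → best response D.
Column against (U, F): payoffs 5, 4, 2 → best response L.
Column against (U, B): payoffs 2, 9, 7 → best response C.
Column against (D, F): payoffs 1, 5, 3 → best response C.
Column against (D, B): payoffs 9, 5, 6 → best response L.
Matrix against (U, L): payoffs 7, 5 → best response F.
Matrix against (U, C): payoffs 6, 3 → best response F.
Matrix against (U, R): payoffs 9, 6 → best response F.
Matrix against (D, L): payoffs 7, 2 → best response F.
Matrix against (D, C): payoffs 5, 4 → best response F.
Matrix against (D, R): payoffs 9, 6 → best response F.
Mutual best responses: (U, L, F); (D, C, F).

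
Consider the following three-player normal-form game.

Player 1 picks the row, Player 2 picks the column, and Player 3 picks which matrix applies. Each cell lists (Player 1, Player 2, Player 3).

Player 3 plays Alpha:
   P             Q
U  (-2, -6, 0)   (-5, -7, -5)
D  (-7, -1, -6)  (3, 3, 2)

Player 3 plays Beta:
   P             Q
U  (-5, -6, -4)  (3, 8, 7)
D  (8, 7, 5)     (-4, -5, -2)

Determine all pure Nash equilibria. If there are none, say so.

For each strategy profile, look for a profitable unilateral deviation.
(U, P, Alpha): Player 1 gets -2, best alternative -7; Player 2 gets -6, best alternative -7; Player 3 gets 0, best alternative -4. No profitable deviation — NE.
(U, P, Beta): Player 1 can switch to D (-5 → 8). Not NE.
(U, Q, Alpha): Player 1 can switch to D (-5 → 3). Not NE.
(U, Q, Beta): Player 1 gets 3, best alternative -4; Player 2 gets 8, best alternative -6; Player 3 gets 7, best alternative -5. No profitable deviation — NE.
(D, P, Alpha): Player 1 can switch to U (-7 → -2). Not NE.
(D, P, Beta): Player 1 gets 8, best alternative -5; Player 2 gets 7, best alternative -5; Player 3 gets 5, best alternative -6. No profitable deviation — NE.
(D, Q, Alpha): Player 1 gets 3, best alternative -5; Player 2 gets 3, best alternative -1; Player 3 gets 2, best alternative -2. No profitable deviation — NE.
(D, Q, Beta): Player 1 can switch to U (-4 → 3). Not NE.

Pure-strategy Nash equilibria: (U, P, Alpha), (U, Q, Beta), (D, P, Beta), (D, Q, Alpha)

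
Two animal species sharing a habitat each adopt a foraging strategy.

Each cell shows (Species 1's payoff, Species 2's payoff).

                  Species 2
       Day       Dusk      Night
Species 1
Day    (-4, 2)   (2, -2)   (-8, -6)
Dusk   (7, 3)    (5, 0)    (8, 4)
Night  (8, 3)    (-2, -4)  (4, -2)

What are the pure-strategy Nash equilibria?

Species 1 against Day: payoffs -4, 7, 8 → best response Night.
Species 1 against Dusk: payoffs 2, 5, -2 → best response Dusk.
Species 1 against Night: payoffs -8, 8, 4 → best response Dusk.
Species 2 against Day: payoffs 2, -2, -6 → best response Day.
Species 2 against Dusk: payoffs 3, 0, 4 → best response Night.
Species 2 against Night: payoffs 3, -4, -2 → best response Day.
Mutual best responses: (Dusk, Night); (Night, Day).

(Dusk, Night); (Night, Day)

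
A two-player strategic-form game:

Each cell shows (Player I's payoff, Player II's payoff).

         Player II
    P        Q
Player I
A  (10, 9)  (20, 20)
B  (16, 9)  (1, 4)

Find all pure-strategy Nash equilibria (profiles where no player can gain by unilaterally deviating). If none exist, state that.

For each player, find the best response to each opponent profile; mutual best responses are the pure NE.
Player I against P: payoffs 10, 16 → best response B.
Player I against Q: payoffs 20, 1 → best response A.
Player II against A: payoffs 9, 20 → best response Q.
Player II against B: payoffs 9, 4 → best response P.
Mutual best responses: (A, Q); (B, P).

(A, Q), (B, P)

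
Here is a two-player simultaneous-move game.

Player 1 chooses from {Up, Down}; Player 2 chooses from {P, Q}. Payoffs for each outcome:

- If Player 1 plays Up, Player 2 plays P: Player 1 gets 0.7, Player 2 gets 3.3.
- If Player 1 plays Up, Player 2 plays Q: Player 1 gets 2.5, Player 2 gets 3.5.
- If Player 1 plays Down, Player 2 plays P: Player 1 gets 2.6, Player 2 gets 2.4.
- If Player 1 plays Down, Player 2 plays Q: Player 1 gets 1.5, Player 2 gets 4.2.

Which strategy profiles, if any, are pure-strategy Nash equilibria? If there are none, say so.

(Up, P): Player 1 can switch to Down (0.7 → 2.6). Not NE.
(Up, Q): Player 1 gets 2.5, best alternative 1.5; Player 2 gets 3.5, best alternative 3.3. No profitable deviation — NE.
(Down, P): Player 2 can switch to Q (2.4 → 4.2). Not NE.
(Down, Q): Player 1 can switch to Up (1.5 → 2.5). Not NE.

(Up, Q)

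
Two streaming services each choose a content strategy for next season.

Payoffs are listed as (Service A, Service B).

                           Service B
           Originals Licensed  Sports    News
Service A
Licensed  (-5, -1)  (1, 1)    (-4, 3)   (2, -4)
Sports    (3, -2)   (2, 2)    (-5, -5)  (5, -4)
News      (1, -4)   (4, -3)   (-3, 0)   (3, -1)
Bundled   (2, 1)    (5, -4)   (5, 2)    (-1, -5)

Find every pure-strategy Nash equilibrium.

(Licensed, Originals): Service A can switch to Sports (-5 → 3). Not NE.
(Licensed, Licensed): Service A can switch to Sports (1 → 2). Not NE.
(Licensed, Sports): Service A can switch to News (-4 → -3). Not NE.
(Licensed, News): Service A can switch to Sports (2 → 5). Not NE.
(Sports, Originals): Service B can switch to Licensed (-2 → 2). Not NE.
(Sports, Licensed): Service A can switch to News (2 → 4). Not NE.
(Bundled, Sports): Service A gets 5, best alternative -3; Service B gets 2, best alternative 1. No profitable deviation — NE.
(The remaining 9 profiles each have a profitable deviation by the same check.)

(Bundled, Sports)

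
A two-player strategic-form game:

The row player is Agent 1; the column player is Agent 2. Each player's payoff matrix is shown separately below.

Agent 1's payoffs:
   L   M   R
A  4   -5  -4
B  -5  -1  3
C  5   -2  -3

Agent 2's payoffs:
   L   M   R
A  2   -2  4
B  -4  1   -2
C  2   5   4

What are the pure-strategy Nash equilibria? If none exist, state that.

Agent 1 against L: payoffs 4, -5, 5 → best response C.
Agent 1 against M: payoffs -5, -1, -2 → best response B.
Agent 1 against R: payoffs -4, 3, -3 → best response B.
Agent 2 against A: payoffs 2, -2, 4 → best response R.
Agent 2 against B: payoffs -4, 1, -2 → best response M.
Agent 2 against C: payoffs 2, 5, 4 → best response M.
Mutual best responses: (B, M).

(B, M)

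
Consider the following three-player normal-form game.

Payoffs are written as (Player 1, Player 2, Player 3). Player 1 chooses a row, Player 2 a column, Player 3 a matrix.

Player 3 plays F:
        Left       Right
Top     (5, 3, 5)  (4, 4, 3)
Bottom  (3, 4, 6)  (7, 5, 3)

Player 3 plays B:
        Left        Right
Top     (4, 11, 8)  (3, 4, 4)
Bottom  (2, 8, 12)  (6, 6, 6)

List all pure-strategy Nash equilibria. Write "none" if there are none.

Player 1 against (Left, F): payoffs 5, 3 → best response Top.
Player 1 against (Left, B): payoffs 4, 2 → best response Top.
Player 1 against (Right, F): payoffs 4, 7 → best response Bottom.
Player 1 against (Right, B): payoffs 3, 6 → best response Bottom.
Player 2 against (Top, F): payoffs 3, 4 → best response Right.
Player 2 against (Top, B): payoffs 11, 4 → best response Left.
Player 2 against (Bottom, F): payoffs 4, 5 → best response Right.
Player 2 against (Bottom, B): payoffs 8, 6 → best response Left.
Player 3 against (Top, Left): payoffs 5, 8 → best response B.
Player 3 against (Top, Right): payoffs 3, 4 → best response B.
Player 3 against (Bottom, Left): payoffs 6, 12 → best response B.
Player 3 against (Bottom, Right): payoffs 3, 6 → best response B.
Mutual best responses: (Top, Left, B).

The unique pure-strategy Nash equilibrium is (Top, Left, B).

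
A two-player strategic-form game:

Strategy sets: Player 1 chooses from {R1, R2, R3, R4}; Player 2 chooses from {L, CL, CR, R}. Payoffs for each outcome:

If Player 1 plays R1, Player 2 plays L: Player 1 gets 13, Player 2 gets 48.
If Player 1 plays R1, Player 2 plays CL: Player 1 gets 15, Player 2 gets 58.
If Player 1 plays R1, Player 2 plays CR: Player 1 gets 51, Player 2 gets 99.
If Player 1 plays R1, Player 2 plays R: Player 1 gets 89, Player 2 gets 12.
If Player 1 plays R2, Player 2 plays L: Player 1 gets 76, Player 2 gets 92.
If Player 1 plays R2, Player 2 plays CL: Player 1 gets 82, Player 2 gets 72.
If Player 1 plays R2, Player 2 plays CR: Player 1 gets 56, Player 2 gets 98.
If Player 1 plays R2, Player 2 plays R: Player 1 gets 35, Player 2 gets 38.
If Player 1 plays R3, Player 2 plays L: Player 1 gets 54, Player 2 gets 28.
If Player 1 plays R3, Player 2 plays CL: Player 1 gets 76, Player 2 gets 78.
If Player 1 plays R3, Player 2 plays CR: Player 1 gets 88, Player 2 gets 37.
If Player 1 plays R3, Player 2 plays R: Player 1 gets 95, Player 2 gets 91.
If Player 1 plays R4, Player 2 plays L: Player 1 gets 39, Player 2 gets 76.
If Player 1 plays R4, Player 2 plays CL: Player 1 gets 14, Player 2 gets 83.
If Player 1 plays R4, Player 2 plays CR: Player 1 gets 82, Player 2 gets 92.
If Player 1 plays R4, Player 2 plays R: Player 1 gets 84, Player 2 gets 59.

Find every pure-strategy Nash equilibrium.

(R1, L): Player 1 can switch to R2 (13 → 76). Not NE.
(R1, CL): Player 1 can switch to R2 (15 → 82). Not NE.
(R1, CR): Player 1 can switch to R2 (51 → 56). Not NE.
(R1, R): Player 1 can switch to R3 (89 → 95). Not NE.
(R2, L): Player 2 can switch to CR (92 → 98). Not NE.
(R2, CL): Player 2 can switch to L (72 → 92). Not NE.
(R2, CR): Player 1 can switch to R3 (56 → 88). Not NE.
(R2, R): Player 1 can switch to R1 (35 → 89). Not NE.
(R3, L): Player 1 can switch to R2 (54 → 76). Not NE.
(R3, CL): Player 1 can switch to R2 (76 → 82). Not NE.
(R3, R): Player 1 gets 95, best alternative 89; Player 2 gets 91, best alternative 78. No profitable deviation — NE.
(The remaining 5 profiles each have a profitable deviation by the same check.)

(R3, R)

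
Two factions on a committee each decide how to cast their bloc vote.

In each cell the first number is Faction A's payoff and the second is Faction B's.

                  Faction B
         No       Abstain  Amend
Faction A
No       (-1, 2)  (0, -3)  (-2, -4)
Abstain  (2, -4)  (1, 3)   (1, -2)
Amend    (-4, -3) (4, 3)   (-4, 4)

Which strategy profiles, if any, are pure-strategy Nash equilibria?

There is no pure-strategy Nash equilibrium.

(No, No): Faction A can switch to Abstain (-1 → 2). Not NE.
(No, Abstain): Faction A can switch to Abstain (0 → 1). Not NE.
(No, Amend): Faction A can switch to Abstain (-2 → 1). Not NE.
(Abstain, No): Faction B can switch to Abstain (-4 → 3). Not NE.
(Abstain, Abstain): Faction A can switch to Amend (1 → 4). Not NE.
(Abstain, Amend): Faction B can switch to Abstain (-2 → 3). Not NE.
(Amend, No): Faction A can switch to No (-4 → -1). Not NE.
(Amend, Abstain): Faction B can switch to Amend (3 → 4). Not NE.
(The remaining 1 profile has a profitable deviation by the same check.)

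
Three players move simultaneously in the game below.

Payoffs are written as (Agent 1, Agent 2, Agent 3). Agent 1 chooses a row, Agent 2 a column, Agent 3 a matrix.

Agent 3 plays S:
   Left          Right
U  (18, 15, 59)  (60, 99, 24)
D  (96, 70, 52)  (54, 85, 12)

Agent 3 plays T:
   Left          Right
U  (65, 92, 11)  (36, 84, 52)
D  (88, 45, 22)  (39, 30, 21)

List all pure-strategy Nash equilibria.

Agent 1 against (Left, S): payoffs 18, 96 → best response D.
Agent 1 against (Left, T): payoffs 65, 88 → best response D.
Agent 1 against (Right, S): payoffs 60, 54 → best response U.
Agent 1 against (Right, T): payoffs 36, 39 → best response D.
Agent 2 against (U, S): payoffs 15, 99 → best response Right.
Agent 2 against (U, T): payoffs 92, 84 → best response Left.
Agent 2 against (D, S): payoffs 70, 85 → best response Right.
Agent 2 against (D, T): payoffs 45, 30 → best response Left.
Agent 3 against (U, Left): payoffs 59, 11 → best response S.
Agent 3 against (U, Right): payoffs 24, 52 → best response T.
Agent 3 against (D, Left): payoffs 52, 22 → best response S.
Agent 3 against (D, Right): payoffs 12, 21 → best response T.
No profile is a mutual best response for all players.

There is no pure-strategy Nash equilibrium.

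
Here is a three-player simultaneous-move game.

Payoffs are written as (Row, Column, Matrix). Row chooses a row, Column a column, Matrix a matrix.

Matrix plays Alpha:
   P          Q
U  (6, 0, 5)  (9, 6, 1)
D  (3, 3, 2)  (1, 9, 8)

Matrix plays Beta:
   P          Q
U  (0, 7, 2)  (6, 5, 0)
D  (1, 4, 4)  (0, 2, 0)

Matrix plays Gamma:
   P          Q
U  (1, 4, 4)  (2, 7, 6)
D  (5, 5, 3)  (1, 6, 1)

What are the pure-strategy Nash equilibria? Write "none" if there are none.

Pure-strategy Nash equilibria: (U, Q, Gamma) and (D, P, Beta)

Row against (P, Alpha): payoffs 6, 3 → best response U.
Row against (P, Beta): payoffs 0, 1 → best response D.
Row against (P, Gamma): payoffs 1, 5 → best response D.
Row against (Q, Alpha): payoffs 9, 1 → best response U.
Row against (Q, Beta): payoffs 6, 0 → best response U.
Row against (Q, Gamma): payoffs 2, 1 → best response U.
Column against (U, Alpha): payoffs 0, 6 → best response Q.
Column against (U, Beta): payoffs 7, 5 → best response P.
Column against (U, Gamma): payoffs 4, 7 → best response Q.
Column against (D, Alpha): payoffs 3, 9 → best response Q.
Column against (D, Beta): payoffs 4, 2 → best response P.
Column against (D, Gamma): payoffs 5, 6 → best response Q.
Matrix against (U, P): payoffs 5, 2, 4 → best response Alpha.
Matrix against (U, Q): payoffs 1, 0, 6 → best response Gamma.
Matrix against (D, P): payoffs 2, 4, 3 → best response Beta.
Matrix against (D, Q): payoffs 8, 0, 1 → best response Alpha.
Mutual best responses: (U, Q, Gamma); (D, P, Beta).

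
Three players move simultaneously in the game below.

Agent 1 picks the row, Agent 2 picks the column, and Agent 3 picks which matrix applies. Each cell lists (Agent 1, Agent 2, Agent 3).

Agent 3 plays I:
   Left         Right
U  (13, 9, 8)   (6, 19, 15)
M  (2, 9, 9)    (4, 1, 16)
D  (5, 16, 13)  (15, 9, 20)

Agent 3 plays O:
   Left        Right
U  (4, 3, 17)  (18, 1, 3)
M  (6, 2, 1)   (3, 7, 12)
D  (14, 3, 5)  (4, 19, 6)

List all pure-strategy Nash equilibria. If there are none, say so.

No pure-strategy Nash equilibrium.

Agent 1 against (Left, I): payoffs 13, 2, 5 → best response U.
Agent 1 against (Left, O): payoffs 4, 6, 14 → best response D.
Agent 1 against (Right, I): payoffs 6, 4, 15 → best response D.
Agent 1 against (Right, O): payoffs 18, 3, 4 → best response U.
Agent 2 against (U, I): payoffs 9, 19 → best response Right.
Agent 2 against (U, O): payoffs 3, 1 → best response Left.
Agent 2 against (M, I): payoffs 9, 1 → best response Left.
Agent 2 against (M, O): payoffs 2, 7 → best response Right.
Agent 2 against (D, I): payoffs 16, 9 → best response Left.
Agent 2 against (D, O): payoffs 3, 19 → best response Right.
Agent 3 against (U, Left): payoffs 8, 17 → best response O.
Agent 3 against (U, Right): payoffs 15, 3 → best response I.
Agent 3 against (M, Left): payoffs 9, 1 → best response I.
Agent 3 against (M, Right): payoffs 16, 12 → best response I.
Agent 3 against (D, Left): payoffs 13, 5 → best response I.
Agent 3 against (D, Right): payoffs 20, 6 → best response I.
No profile is a mutual best response for all players.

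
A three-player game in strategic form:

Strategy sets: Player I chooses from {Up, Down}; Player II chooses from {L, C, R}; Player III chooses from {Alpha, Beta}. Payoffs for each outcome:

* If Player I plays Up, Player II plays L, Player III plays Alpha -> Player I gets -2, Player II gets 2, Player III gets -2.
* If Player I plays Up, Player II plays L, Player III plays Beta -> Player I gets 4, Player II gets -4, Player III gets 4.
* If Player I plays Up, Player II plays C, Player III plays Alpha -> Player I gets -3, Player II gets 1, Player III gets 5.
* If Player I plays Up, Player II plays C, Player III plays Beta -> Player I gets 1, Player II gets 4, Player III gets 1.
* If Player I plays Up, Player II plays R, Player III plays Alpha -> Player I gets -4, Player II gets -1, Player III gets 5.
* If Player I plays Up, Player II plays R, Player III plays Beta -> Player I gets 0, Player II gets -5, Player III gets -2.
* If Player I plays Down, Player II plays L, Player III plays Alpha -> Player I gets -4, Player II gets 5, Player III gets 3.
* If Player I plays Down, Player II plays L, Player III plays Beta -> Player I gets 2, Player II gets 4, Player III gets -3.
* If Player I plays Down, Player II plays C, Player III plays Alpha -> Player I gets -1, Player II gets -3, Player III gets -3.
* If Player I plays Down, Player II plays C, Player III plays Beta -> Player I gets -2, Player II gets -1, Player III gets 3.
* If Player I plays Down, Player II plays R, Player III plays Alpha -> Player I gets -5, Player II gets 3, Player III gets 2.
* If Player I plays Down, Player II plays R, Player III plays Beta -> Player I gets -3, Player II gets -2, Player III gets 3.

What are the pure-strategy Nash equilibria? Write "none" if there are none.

No pure-strategy Nash equilibrium.

Mark each player's best response to every combination of opponents' strategies; a profile where every player is best-responding is a pure Nash equilibrium.
Player I against (L, Alpha): payoffs -2, -4 → best response Up.
Player I against (L, Beta): payoffs 4, 2 → best response Up.
Player I against (C, Alpha): payoffs -3, -1 → best response Down.
Player I against (C, Beta): payoffs 1, -2 → best response Up.
Player I against (R, Alpha): payoffs -4, -5 → best response Up.
Player I against (R, Beta): payoffs 0, -3 → best response Up.
Player II against (Up, Alpha): payoffs 2, 1, -1 → best response L.
Player II against (Up, Beta): payoffs -4, 4, -5 → best response C.
Player II against (Down, Alpha): payoffs 5, -3, 3 → best response L.
Player II against (Down, Beta): payoffs 4, -1, -2 → best response L.
Player III against (Up, L): payoffs -2, 4 → best response Beta.
Player III against (Up, C): payoffs 5, 1 → best response Alpha.
Player III against (Up, R): payoffs 5, -2 → best response Alpha.
Player III against (Down, L): payoffs 3, -3 → best response Alpha.
Player III against (Down, C): payoffs -3, 3 → best response Beta.
Player III against (Down, R): payoffs 2, 3 → best response Beta.
No profile is a mutual best response for all players.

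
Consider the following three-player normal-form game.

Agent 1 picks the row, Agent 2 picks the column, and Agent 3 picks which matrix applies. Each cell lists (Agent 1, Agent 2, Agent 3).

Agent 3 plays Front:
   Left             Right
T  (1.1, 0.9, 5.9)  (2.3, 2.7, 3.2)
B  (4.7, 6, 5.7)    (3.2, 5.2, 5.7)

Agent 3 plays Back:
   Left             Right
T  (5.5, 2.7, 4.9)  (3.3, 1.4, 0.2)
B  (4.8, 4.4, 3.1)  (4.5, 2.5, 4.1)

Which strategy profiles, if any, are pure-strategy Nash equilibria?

For each player, find the best response to each opponent profile; mutual best responses are the pure NE.
Agent 1 against (Left, Front): payoffs 1.1, 4.7 → best response B.
Agent 1 against (Left, Back): payoffs 5.5, 4.8 → best response T.
Agent 1 against (Right, Front): payoffs 2.3, 3.2 → best response B.
Agent 1 against (Right, Back): payoffs 3.3, 4.5 → best response B.
Agent 2 against (T, Front): payoffs 0.9, 2.7 → best response Right.
Agent 2 against (T, Back): payoffs 2.7, 1.4 → best response Left.
Agent 2 against (B, Front): payoffs 6, 5.2 → best response Left.
Agent 2 against (B, Back): payoffs 4.4, 2.5 → best response Left.
Agent 3 against (T, Left): payoffs 5.9, 4.9 → best response Front.
Agent 3 against (T, Right): payoffs 3.2, 0.2 → best response Front.
Agent 3 against (B, Left): payoffs 5.7, 3.1 → best response Front.
Agent 3 against (B, Right): payoffs 5.7, 4.1 → best response Front.
Mutual best responses: (B, Left, Front).

Pure NE: (B, Left, Front)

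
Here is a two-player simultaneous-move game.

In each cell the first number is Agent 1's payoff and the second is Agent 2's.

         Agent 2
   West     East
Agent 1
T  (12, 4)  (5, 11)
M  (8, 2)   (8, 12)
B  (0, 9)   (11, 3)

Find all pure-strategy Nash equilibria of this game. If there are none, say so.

(T, West): Agent 2 can switch to East (4 → 11). Not NE.
(T, East): Agent 1 can switch to M (5 → 8). Not NE.
(M, West): Agent 1 can switch to T (8 → 12). Not NE.
(M, East): Agent 1 can switch to B (8 → 11). Not NE.
(B, West): Agent 1 can switch to T (0 → 12). Not NE.
(B, East): Agent 2 can switch to West (3 → 9). Not NE.

There is no pure-strategy Nash equilibrium.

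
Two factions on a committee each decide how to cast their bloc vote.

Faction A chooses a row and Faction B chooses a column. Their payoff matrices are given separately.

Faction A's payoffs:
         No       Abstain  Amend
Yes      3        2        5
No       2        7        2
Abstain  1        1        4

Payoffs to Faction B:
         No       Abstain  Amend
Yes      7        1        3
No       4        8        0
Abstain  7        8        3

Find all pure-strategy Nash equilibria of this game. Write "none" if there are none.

The pure Nash equilibria are (Yes, No); (No, Abstain).

Faction A against No: payoffs 3, 2, 1 → best response Yes.
Faction A against Abstain: payoffs 2, 7, 1 → best response No.
Faction A against Amend: payoffs 5, 2, 4 → best response Yes.
Faction B against Yes: payoffs 7, 1, 3 → best response No.
Faction B against No: payoffs 4, 8, 0 → best response Abstain.
Faction B against Abstain: payoffs 7, 8, 3 → best response Abstain.
Mutual best responses: (Yes, No); (No, Abstain).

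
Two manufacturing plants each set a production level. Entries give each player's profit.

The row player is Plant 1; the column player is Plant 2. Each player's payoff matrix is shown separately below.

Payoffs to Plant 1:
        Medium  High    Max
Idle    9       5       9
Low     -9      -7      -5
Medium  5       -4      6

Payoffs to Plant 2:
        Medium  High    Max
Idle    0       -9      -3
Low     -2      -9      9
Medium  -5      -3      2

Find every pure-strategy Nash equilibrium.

Check each profile: it is a Nash equilibrium iff no player can strictly gain by switching unilaterally.
(Idle, Medium): Plant 1 gets 9, best alternative 5; Plant 2 gets 0, best alternative -3. No profitable deviation — NE.
(Idle, High): Plant 2 can switch to Medium (-9 → 0). Not NE.
(Idle, Max): Plant 2 can switch to Medium (-3 → 0). Not NE.
(Low, Medium): Plant 1 can switch to Idle (-9 → 9). Not NE.
(Low, High): Plant 1 can switch to Idle (-7 → 5). Not NE.
(Low, Max): Plant 1 can switch to Idle (-5 → 9). Not NE.
(Medium, Medium): Plant 1 can switch to Idle (5 → 9). Not NE.
(Medium, High): Plant 1 can switch to Idle (-4 → 5). Not NE.
(Medium, Max): Plant 1 can switch to Idle (6 → 9). Not NE.

Pure NE: (Idle, Medium)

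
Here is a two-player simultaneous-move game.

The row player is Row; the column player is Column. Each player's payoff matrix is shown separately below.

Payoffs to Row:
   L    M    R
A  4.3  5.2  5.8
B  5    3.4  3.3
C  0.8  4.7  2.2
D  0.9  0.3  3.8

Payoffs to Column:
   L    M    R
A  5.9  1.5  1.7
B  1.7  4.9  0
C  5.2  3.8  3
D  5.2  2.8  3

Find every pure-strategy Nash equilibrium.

none

Row against L: payoffs 4.3, 5, 0.8, 0.9 → best response B.
Row against M: payoffs 5.2, 3.4, 4.7, 0.3 → best response A.
Row against R: payoffs 5.8, 3.3, 2.2, 3.8 → best response A.
Column against A: payoffs 5.9, 1.5, 1.7 → best response L.
Column against B: payoffs 1.7, 4.9, 0 → best response M.
Column against C: payoffs 5.2, 3.8, 3 → best response L.
Column against D: payoffs 5.2, 2.8, 3 → best response L.
No profile is a mutual best response for all players.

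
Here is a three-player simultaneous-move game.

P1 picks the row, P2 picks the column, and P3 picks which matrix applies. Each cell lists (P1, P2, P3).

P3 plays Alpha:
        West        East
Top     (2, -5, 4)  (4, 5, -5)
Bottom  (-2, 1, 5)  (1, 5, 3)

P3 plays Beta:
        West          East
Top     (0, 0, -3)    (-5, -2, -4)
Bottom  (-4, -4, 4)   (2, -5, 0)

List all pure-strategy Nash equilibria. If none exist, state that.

none

P1 against (West, Alpha): payoffs 2, -2 → best response Top.
P1 against (West, Beta): payoffs 0, -4 → best response Top.
P1 against (East, Alpha): payoffs 4, 1 → best response Top.
P1 against (East, Beta): payoffs -5, 2 → best response Bottom.
P2 against (Top, Alpha): payoffs -5, 5 → best response East.
P2 against (Top, Beta): payoffs 0, -2 → best response West.
P2 against (Bottom, Alpha): payoffs 1, 5 → best response East.
P2 against (Bottom, Beta): payoffs -4, -5 → best response West.
P3 against (Top, West): payoffs 4, -3 → best response Alpha.
P3 against (Top, East): payoffs -5, -4 → best response Beta.
P3 against (Bottom, West): payoffs 5, 4 → best response Alpha.
P3 against (Bottom, East): payoffs 3, 0 → best response Alpha.
No profile is a mutual best response for all players.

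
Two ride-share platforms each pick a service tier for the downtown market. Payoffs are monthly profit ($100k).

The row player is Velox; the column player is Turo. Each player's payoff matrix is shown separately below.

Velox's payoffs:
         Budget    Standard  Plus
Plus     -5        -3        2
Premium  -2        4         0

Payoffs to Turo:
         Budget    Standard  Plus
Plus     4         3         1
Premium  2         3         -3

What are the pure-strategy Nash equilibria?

The unique pure-strategy Nash equilibrium is (Premium, Standard).

For each player, find the best response to each opponent profile; mutual best responses are the pure NE.
Velox against Budget: payoffs -5, -2 → best response Premium.
Velox against Standard: payoffs -3, 4 → best response Premium.
Velox against Plus: payoffs 2, 0 → best response Plus.
Turo against Plus: payoffs 4, 3, 1 → best response Budget.
Turo against Premium: payoffs 2, 3, -3 → best response Standard.
Mutual best responses: (Premium, Standard).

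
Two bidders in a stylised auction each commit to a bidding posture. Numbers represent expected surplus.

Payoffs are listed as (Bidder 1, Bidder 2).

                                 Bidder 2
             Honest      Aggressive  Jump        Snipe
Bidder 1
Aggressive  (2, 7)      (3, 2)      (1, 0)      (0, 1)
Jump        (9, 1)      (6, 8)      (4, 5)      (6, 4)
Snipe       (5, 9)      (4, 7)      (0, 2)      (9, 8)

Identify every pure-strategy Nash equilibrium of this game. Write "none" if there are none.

Pure NE: (Jump, Aggressive)

Bidder 1 against Honest: payoffs 2, 9, 5 → best response Jump.
Bidder 1 against Aggressive: payoffs 3, 6, 4 → best response Jump.
Bidder 1 against Jump: payoffs 1, 4, 0 → best response Jump.
Bidder 1 against Snipe: payoffs 0, 6, 9 → best response Snipe.
Bidder 2 against Aggressive: payoffs 7, 2, 0, 1 → best response Honest.
Bidder 2 against Jump: payoffs 1, 8, 5, 4 → best response Aggressive.
Bidder 2 against Snipe: payoffs 9, 7, 2, 8 → best response Honest.
Mutual best responses: (Jump, Aggressive).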